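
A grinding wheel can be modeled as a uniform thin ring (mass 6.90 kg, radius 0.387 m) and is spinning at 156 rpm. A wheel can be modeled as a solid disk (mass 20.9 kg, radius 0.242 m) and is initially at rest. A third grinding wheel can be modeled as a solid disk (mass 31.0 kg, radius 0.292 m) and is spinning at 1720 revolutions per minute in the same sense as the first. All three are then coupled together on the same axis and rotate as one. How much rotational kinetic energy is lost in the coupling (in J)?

ΔKE lost ≈ 10600 J

No external torque acts about the common axis, so total angular momentum is conserved.
Moments of inertia: I_A = (6.90)(0.387)² = 1.033 kg·m²; I_B = ½(20.9)(0.242)² = 0.6120 kg·m²; I_C = ½(31.0)(0.292)² = 1.322 kg·m².
Taking A's sense as positive: L = (1.033)(156) + (1.322)(1720) = 2434 kg·m²·rpm.
Combined I = 1.033 + 0.6120 + 1.322 = 2.967 kg·m².
ω_f = L / I = 2434 / 2.967 = 820.5 rpm.
KE_i = ½ΣIω² = 21580 J; KE_f = ½(2.967)(85.92)² = 10950 J.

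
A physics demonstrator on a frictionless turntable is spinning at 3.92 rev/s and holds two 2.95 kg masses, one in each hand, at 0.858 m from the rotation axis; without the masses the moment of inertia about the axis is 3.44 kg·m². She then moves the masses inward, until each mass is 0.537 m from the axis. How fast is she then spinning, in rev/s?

ω₂ ≈ 5.93 rev/s

No external torque acts about the spin axis, so angular momentum is conserved.
I₁ = 3.44 + 2(2.95)(0.858)² = 7.783 kg·m²; I₂ = 3.44 + 2(2.95)(0.537)² = 5.141 kg·m².
ω₂ = I₁ω₁ / I₂ = (7.783)(3.92 rev/s) / (5.141) = 5.934 rev/s.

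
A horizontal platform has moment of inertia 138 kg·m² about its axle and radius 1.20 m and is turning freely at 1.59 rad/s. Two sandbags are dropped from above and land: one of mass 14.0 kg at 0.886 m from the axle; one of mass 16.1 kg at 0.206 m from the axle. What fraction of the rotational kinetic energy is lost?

fraction ≈ 0.0780

The added mass arrives with no angular momentum about the axle, and any external torque about the axle is negligible, so the system's angular momentum is conserved.
Added inertia Σmr² = (14.0)(0.886)² + (16.1)(0.206)² = 11.67 kg·m²; I_f = 138.0 + 11.67 = 149.7 kg·m².
ω_f = I_p ω_i / I_f = (138.0)(1.59) / 149.7 = 1.466 rad/s.
KE_i = ½(138.0)(1.590 rad/s)² = 174.4 J; KE_f = ½(149.7)(1.466)² = 160.8 J.
Fraction lost = 0.07799.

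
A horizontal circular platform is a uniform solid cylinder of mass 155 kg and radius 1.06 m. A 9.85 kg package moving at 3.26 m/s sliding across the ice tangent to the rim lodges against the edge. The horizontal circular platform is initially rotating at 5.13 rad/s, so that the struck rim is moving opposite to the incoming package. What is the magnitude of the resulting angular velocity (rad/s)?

About the central axle the impulsive forces during the collision are internal, so angular momentum about that axis is conserved.
I_p = ½(155)(1.06)² = 87.08 kg·m². Taking the sense of the package's angular momentum as positive, L_{package} = m v R = (9.85)(3.26)(1.06) = 34.04 kg·m²/s.
L_i = −I_p ω_p + m v R = −(87.08)(5.13) + 34.04 = -412.7 kg·m²/s.
After sticking, I_f = I_p + m R² = 87.08 + (9.85)(1.06)² = 98.15 kg·m².
ω_f = L_i / I_f = -412.7 / 98.15 = -4.205 rad/s.

|ω_f| ≈ 4.20 rad/s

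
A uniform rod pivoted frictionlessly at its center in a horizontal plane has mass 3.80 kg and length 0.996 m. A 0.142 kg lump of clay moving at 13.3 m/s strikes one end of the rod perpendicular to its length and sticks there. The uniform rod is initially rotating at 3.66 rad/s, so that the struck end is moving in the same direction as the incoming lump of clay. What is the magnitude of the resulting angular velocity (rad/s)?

|ω_f| ≈ 5.98 rad/s

The axle reaction passes through the pivot and exerts no torque about it; angular momentum about the pivot is conserved through the impact.
I_p = (1/12)(3.80)(0.996)² = 0.3141 kg·m². Taking the sense of the lump of clay's angular momentum as positive, L_{lump} = m v R = (0.142)(13.3)(0.996/2) = 0.9405 kg·m²/s.
L_i = +I_p ω_p + m v R = +(0.3141)(3.66) + 0.9405 = 2.090 kg·m²/s.
After sticking, I_f = I_p + m R² = 0.3141 + (0.142)(0.996/2)² = 0.3494 kg·m².
ω_f = L_i / I_f = 2.090 / 0.3494 = 5.983 rad/s.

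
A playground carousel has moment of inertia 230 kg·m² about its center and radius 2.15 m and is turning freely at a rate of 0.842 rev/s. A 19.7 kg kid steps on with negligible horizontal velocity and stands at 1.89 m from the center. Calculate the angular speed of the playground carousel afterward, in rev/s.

ω_f ≈ 0.645 rev/s

The added mass arrives with no angular momentum about the center, and any external torque about the center is negligible, so the system's angular momentum is conserved.
Added inertia Σmr² = (19.7)(1.89)² = 70.37 kg·m²; I_f = 230.0 + 70.37 = 300.4 kg·m².
ω_f = I_p ω_i / I_f = (230.0)(0.842) / 300.4 = 0.6447 rev/s.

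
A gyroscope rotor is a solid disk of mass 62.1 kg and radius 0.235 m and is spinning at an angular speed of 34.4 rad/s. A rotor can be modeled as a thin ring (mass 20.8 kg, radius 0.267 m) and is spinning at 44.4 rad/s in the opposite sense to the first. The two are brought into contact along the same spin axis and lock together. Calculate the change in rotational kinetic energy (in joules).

The coupling torques are internal; angular momentum about the shared axis is conserved.
Moments of inertia: I_A = ½(62.1)(0.235)² = 1.715 kg·m²; I_B = (20.8)(0.267)² = 1.483 kg·m².
Taking A's sense as positive: L = (1.715)(34.4) − (1.483)(44.4) = -6.850 kg·m²·rad/s.
Combined I = 1.715 + 1.483 = 3.198 kg·m².
ω_f = L / I = -6.850 / 3.198 = -2.142 rad/s.
KE_i = ½ΣIω² = 2476 J; KE_f = ½(3.198)(2.142)² = 7.337 J.

ΔKE ≈ -2470 J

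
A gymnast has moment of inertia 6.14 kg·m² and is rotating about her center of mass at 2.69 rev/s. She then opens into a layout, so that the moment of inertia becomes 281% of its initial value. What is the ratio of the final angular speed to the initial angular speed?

ω₂/ω₁ ≈ 0.356

With no external torque about the axis, L is conserved: I₁ω₁ = I₂ω₂.
I₂ = 2.81 × 6.14 = 17.25 kg·m².
ω₂/ω₁ = I₁/I₂ = 6.140 / 17.25 = 0.3559.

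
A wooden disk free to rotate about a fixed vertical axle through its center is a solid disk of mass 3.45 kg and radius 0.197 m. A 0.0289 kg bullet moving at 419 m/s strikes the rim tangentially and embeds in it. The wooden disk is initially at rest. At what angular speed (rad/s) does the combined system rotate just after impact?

|ω_f| ≈ 35.0 rad/s

About the axle the impulsive forces during the collision are internal, so angular momentum about that axis is conserved.
I_p = ½(3.45)(0.197)² = 0.06695 kg·m². Taking the sense of the bullet's angular momentum as positive, L_{bullet} = m v R = (0.0289)(419)(0.197) = 2.385 kg·m²/s.
L_i = 0 + 2.385 = 2.385 kg·m²/s.
After sticking, I_f = I_p + m R² = 0.06695 + (0.0289)(0.197)² = 0.06807 kg·m².
ω_f = L_i / I_f = 2.385 / 0.06807 = 35.05 rad/s.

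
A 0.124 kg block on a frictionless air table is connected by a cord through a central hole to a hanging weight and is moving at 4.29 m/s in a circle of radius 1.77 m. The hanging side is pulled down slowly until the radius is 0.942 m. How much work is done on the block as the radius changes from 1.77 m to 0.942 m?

W ≈ 2.89 J

The only horizontal force on the mass is along the cord (radial), so it exerts no torque about the hole and angular momentum m v r is conserved.
v₂ = v₁ r₁ / r₂ = (4.29)(1.77) / (0.942) = 8.061 m/s.
W = ΔKE = ½m(v₂² − v₁²) = 2.888 J.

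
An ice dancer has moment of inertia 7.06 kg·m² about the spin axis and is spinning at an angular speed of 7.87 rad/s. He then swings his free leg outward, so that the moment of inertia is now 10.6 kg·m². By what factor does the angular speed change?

With no external torque about the axis, L is conserved: I₁ω₁ = I₂ω₂.
ω₂/ω₁ = I₁/I₂ = 7.060 / 10.60 = 0.6660.

ω₂/ω₁ ≈ 0.666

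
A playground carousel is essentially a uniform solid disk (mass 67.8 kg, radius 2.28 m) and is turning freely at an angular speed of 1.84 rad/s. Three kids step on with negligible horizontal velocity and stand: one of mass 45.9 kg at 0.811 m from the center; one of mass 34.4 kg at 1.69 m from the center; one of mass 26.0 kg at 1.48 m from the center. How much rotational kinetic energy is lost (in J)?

The added mass arrives with no angular momentum about the center, and any external torque about the center is negligible, so the system's angular momentum is conserved.
I_p = ½(67.8)(2.28)² = 176.2 kg·m².
Added inertia Σmr² = (45.9)(0.811)² + (34.4)(1.69)² + (26.0)(1.48)² = 185.4 kg·m²; I_f = 176.2 + 185.4 = 361.6 kg·m².
ω_f = I_p ω_i / I_f = (176.2)(1.84) / 361.6 = 0.8967 rad/s.
KE_i = ½(176.2)(1.840 rad/s)² = 298.3 J; KE_f = ½(361.6)(0.8967)² = 145.4 J.

energy lost ≈ 153 J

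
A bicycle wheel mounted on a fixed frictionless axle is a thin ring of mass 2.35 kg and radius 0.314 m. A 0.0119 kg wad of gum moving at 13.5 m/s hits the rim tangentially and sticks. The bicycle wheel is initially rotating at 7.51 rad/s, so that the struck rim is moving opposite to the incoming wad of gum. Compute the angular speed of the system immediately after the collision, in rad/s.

|ω_f| ≈ 7.26 rad/s

About the axle the impulsive forces during the collision are internal, so angular momentum about that axis is conserved.
I_p = (2.35)(0.314)² = 0.2317 kg·m². Taking the sense of the wad of gum's angular momentum as positive, L_{wad} = m v R = (0.0119)(13.5)(0.314) = 0.05044 kg·m²/s.
L_i = −I_p ω_p + m v R = −(0.2317)(7.51) + 0.05044 = -1.690 kg·m²/s.
After sticking, I_f = I_p + m R² = 0.2317 + (0.0119)(0.314)² = 0.2329 kg·m².
ω_f = L_i / I_f = -1.690 / 0.2329 = -7.256 rad/s.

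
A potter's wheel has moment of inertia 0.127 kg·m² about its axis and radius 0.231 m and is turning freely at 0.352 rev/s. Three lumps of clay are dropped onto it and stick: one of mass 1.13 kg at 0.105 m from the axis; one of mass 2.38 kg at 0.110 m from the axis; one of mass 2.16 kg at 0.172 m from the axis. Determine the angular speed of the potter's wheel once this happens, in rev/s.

The added mass arrives with no angular momentum about the axis, and any external torque about the axis is negligible, so the system's angular momentum is conserved.
Added inertia Σmr² = (1.13)(0.105)² + (2.38)(0.110)² + (2.16)(0.172)² = 0.1052 kg·m²; I_f = 0.1270 + 0.1052 = 0.2322 kg·m².
ω_f = I_p ω_i / I_f = (0.1270)(0.352) / 0.2322 = 0.1926 rev/s.

ω_f ≈ 0.193 rev/s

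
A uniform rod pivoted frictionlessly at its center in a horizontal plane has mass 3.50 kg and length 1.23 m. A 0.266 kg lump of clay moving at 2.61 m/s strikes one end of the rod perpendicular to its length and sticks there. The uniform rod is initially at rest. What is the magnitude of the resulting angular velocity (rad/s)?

About the pivot the impulsive forces during the collision are internal, so angular momentum about that axis is conserved.
I_p = (1/12)(3.50)(1.23)² = 0.4413 kg·m². Taking the sense of the lump of clay's angular momentum as positive, L_{lump} = m v R = (0.266)(2.61)(1.23/2) = 0.4270 kg·m²/s.
L_i = 0 + 0.4270 = 0.4270 kg·m²/s.
After sticking, I_f = I_p + m R² = 0.4413 + (0.266)(1.23/2)² = 0.5419 kg·m².
ω_f = L_i / I_f = 0.4270 / 0.5419 = 0.7880 rad/s.

|ω_f| ≈ 0.788 rad/s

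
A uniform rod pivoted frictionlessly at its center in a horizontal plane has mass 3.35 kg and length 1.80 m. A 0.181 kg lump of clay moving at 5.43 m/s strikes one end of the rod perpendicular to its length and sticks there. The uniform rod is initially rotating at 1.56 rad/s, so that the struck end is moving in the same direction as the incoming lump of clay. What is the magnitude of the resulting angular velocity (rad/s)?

About the pivot the impulsive forces during the collision are internal, so angular momentum about that axis is conserved.
I_p = (1/12)(3.35)(1.80)² = 0.9045 kg·m². Taking the sense of the lump of clay's angular momentum as positive, L_{lump} = m v R = (0.181)(5.43)(1.80/2) = 0.8845 kg·m²/s.
L_i = +I_p ω_p + m v R = +(0.9045)(1.56) + 0.8845 = 2.296 kg·m²/s.
After sticking, I_f = I_p + m R² = 0.9045 + (0.181)(1.80/2)² = 1.051 kg·m².
ω_f = L_i / I_f = 2.296 / 1.051 = 2.184 rad/s.

|ω_f| ≈ 2.18 rad/s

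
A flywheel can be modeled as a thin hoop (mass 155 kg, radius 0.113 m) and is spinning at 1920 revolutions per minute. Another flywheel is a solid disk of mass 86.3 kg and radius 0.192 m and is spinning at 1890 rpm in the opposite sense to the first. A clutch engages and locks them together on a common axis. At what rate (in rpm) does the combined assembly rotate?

|ω_f| ≈ 222 rpm

No external torque acts about the common axis, so total angular momentum is conserved.
Moments of inertia: I_A = (155)(0.113)² = 1.979 kg·m²; I_B = ½(86.3)(0.192)² = 1.591 kg·m².
Taking A's sense as positive: L = (1.979)(1920) − (1.591)(1890) = 793.7 kg·m²·rpm.
Combined I = 1.979 + 1.591 = 3.570 kg·m².
ω_f = L / I = 793.7 / 3.570 = 222.3 rpm.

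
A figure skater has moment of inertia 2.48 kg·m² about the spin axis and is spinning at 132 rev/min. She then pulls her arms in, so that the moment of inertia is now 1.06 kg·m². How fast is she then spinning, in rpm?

No external torque acts about the spin axis, so angular momentum is conserved.
ω₂ = I₁ω₁ / I₂ = (2.480)(132 rpm) / (1.060) = 308.8 rpm.

ω₂ ≈ 309 rpm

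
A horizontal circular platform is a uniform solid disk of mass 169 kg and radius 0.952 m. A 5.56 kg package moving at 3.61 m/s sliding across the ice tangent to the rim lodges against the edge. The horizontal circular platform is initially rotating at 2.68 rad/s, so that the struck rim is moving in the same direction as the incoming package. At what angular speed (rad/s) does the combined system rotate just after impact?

About the central axle the impulsive forces during the collision are internal, so angular momentum about that axis is conserved.
I_p = ½(169)(0.952)² = 76.58 kg·m². Taking the sense of the package's angular momentum as positive, L_{package} = m v R = (5.56)(3.61)(0.952) = 19.11 kg·m²/s.
L_i = +I_p ω_p + m v R = +(76.58)(2.68) + 19.11 = 224.3 kg·m²/s.
After sticking, I_f = I_p + m R² = 76.58 + (5.56)(0.952)² = 81.62 kg·m².
ω_f = L_i / I_f = 224.3 / 81.62 = 2.749 rad/s.

|ω_f| ≈ 2.75 rad/s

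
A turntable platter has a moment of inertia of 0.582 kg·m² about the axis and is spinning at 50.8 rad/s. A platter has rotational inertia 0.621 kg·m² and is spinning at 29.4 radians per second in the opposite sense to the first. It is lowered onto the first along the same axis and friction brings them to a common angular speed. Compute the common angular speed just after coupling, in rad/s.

|ω_f| ≈ 9.40 rad/s

The coupling torques are internal; angular momentum about the shared axis is conserved.
Taking A's sense as positive: L = (0.5820)(50.8) − (0.6210)(29.4) = 11.31 kg·m²·rad/s.
Combined I = 0.5820 + 0.6210 = 1.203 kg·m².
ω_f = L / I = 11.31 / 1.203 = 9.400 rad/s.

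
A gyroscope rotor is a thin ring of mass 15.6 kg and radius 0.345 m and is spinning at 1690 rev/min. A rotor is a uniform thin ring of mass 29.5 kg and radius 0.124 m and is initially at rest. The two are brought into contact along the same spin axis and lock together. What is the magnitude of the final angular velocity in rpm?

|ω_f| ≈ 1360 rpm

The coupling torques are internal; angular momentum about the shared axis is conserved.
Moments of inertia: I_A = (15.6)(0.345)² = 1.857 kg·m²; I_B = (29.5)(0.124)² = 0.4536 kg·m².
Taking A's sense as positive: L = (1.857)(1690) = 3138 kg·m²·rpm.
Combined I = 1.857 + 0.4536 = 2.310 kg·m².
ω_f = L / I = 3138 / 2.310 = 1358 rpm.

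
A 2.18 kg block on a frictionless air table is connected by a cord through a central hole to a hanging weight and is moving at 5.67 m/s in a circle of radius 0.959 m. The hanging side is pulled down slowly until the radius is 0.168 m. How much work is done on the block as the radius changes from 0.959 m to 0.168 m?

W ≈ 1110 J

Central (radial) force ⇒ zero torque about the center ⇒ m v r is constant.
v₂ = v₁ r₁ / r₂ = (5.67)(0.959) / (0.168) = 32.37 m/s.
W = ΔKE = ½m(v₂² − v₁²) = 1107 J.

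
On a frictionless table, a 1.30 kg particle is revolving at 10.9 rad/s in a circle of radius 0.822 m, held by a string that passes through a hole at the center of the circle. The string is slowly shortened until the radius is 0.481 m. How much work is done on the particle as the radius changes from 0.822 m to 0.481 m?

W ≈ 100 J

No torque about the axis ⇒ m r₁² ω₁ = m r₂² ω₂.
ω₂ = ω₁ (r₁/r₂)² = (10.9)(0.822/0.481)² = 31.83 rad/s.
W = ΔKE = ½m(v₂² − v₁²) = 100.2 J.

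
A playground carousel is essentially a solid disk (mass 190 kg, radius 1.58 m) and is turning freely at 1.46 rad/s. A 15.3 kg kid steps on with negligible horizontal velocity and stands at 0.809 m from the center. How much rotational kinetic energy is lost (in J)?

The added mass arrives with no angular momentum about the center, and any external torque about the center is negligible, so the system's angular momentum is conserved.
I_p = ½(190)(1.58)² = 237.2 kg·m².
Added inertia Σmr² = (15.3)(0.809)² = 10.01 kg·m²; I_f = 237.2 + 10.01 = 247.2 kg·m².
ω_f = I_p ω_i / I_f = (237.2)(1.46) / 247.2 = 1.401 rad/s.
KE_i = ½(237.2)(1.460 rad/s)² = 252.8 J; KE_f = ½(247.2)(1.401)² = 242.5 J.

energy lost ≈ 10.2 J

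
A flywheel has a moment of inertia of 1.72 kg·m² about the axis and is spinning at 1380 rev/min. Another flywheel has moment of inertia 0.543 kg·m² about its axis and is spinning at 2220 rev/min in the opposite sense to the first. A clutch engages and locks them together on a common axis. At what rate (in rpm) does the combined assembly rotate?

|ω_f| ≈ 516 rpm

The coupling torques are internal; angular momentum about the shared axis is conserved.
Taking A's sense as positive: L = (1.720)(1380) − (0.5430)(2220) = 1168 kg·m²·rpm.
Combined I = 1.720 + 0.5430 = 2.263 kg·m².
ω_f = L / I = 1168 / 2.263 = 516.2 rpm.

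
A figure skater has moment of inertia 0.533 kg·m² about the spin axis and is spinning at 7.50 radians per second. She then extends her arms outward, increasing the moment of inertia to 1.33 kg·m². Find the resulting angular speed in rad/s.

ω₂ ≈ 3.01 rad/s

No external torque acts about the spin axis, so angular momentum is conserved.
ω₂ = I₁ω₁ / I₂ = (0.5330)(7.50 rad/s) / (1.330) = 3.006 rad/s.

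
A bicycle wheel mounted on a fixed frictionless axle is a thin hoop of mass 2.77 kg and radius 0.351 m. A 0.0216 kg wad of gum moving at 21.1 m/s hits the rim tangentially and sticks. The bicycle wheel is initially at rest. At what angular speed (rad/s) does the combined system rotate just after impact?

About the axle the impulsive forces during the collision are internal, so angular momentum about that axis is conserved.
I_p = (2.77)(0.351)² = 0.3413 kg·m². Taking the sense of the wad of gum's angular momentum as positive, L_{wad} = m v R = (0.0216)(21.1)(0.351) = 0.1600 kg·m²/s.
L_i = 0 + 0.1600 = 0.1600 kg·m²/s.
After sticking, I_f = I_p + m R² = 0.3413 + (0.0216)(0.351)² = 0.3439 kg·m².
ω_f = L_i / I_f = 0.1600 / 0.3439 = 0.4651 rad/s.

|ω_f| ≈ 0.465 rad/s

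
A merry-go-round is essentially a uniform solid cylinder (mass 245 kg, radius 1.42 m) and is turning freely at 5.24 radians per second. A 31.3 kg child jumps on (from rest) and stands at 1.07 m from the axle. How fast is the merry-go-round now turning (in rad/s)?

The added mass arrives with no angular momentum about the axle, and any external torque about the axle is negligible, so the system's angular momentum is conserved.
I_p = ½(245)(1.42)² = 247.0 kg·m².
Added inertia Σmr² = (31.3)(1.07)² = 35.84 kg·m²; I_f = 247.0 + 35.84 = 282.8 kg·m².
ω_f = I_p ω_i / I_f = (247.0)(5.24) / 282.8 = 4.576 rad/s.

ω_f ≈ 4.58 rad/s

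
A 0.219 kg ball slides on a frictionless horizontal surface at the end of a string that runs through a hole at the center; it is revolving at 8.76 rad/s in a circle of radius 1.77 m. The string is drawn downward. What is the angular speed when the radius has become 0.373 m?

The constraining force is radial, so m r² ω about the center is conserved.
ω₂ = ω₁ (r₁/r₂)² = (8.76)(1.77/0.373)² = 197.3 rad/s.

ω₂ ≈ 197 rad/s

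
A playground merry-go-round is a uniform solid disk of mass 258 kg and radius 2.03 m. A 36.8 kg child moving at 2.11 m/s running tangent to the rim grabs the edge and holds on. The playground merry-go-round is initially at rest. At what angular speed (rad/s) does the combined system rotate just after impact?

|ω_f| ≈ 0.231 rad/s

About the axle the impulsive forces during the collision are internal, so angular momentum about that axis is conserved.
I_p = ½(258)(2.03)² = 531.6 kg·m². Taking the sense of the child's angular momentum as positive, L_{child} = m v R = (36.8)(2.11)(2.03) = 157.6 kg·m²/s.
L_i = 0 + 157.6 = 157.6 kg·m²/s.
After sticking, I_f = I_p + m R² = 531.6 + (36.8)(2.03)² = 683.2 kg·m².
ω_f = L_i / I_f = 157.6 / 683.2 = 0.2307 rad/s.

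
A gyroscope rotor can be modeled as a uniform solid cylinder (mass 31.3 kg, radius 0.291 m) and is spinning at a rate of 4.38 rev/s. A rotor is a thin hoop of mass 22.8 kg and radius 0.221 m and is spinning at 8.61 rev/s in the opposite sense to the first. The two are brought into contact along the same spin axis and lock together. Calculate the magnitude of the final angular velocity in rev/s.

|ω_f| ≈ 1.55 rev/s

No external torque acts about the common axis, so total angular momentum is conserved.
Moments of inertia: I_A = ½(31.3)(0.291)² = 1.325 kg·m²; I_B = (22.8)(0.221)² = 1.114 kg·m².
Taking A's sense as positive: L = (1.325)(4.38) − (1.114)(8.61) = -3.783 kg·m²·rev/s.
Combined I = 1.325 + 1.114 = 2.439 kg·m².
ω_f = L / I = -3.783 / 2.439 = -1.551 rev/s.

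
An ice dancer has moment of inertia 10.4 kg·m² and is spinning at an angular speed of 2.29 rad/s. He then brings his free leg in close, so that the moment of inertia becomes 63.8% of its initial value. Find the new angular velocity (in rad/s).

ω₂ ≈ 3.59 rad/s

Angular momentum about the spin axis is conserved since the torque about it is zero.
I₂ = 0.638 × 10.4 = 6.635 kg·m².
ω₂ = I₁ω₁ / I₂ = (10.40)(2.29 rad/s) / (6.635) = 3.589 rad/s.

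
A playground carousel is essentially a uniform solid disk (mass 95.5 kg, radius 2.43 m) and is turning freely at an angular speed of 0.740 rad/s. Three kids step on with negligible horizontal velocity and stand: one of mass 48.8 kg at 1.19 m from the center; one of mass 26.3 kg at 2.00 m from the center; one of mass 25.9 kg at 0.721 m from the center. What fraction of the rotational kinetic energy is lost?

The added mass arrives with no angular momentum about the center, and any external torque about the center is negligible, so the system's angular momentum is conserved.
I_p = ½(95.5)(2.43)² = 282.0 kg·m².
Added inertia Σmr² = (48.8)(1.19)² + (26.3)(2.00)² + (25.9)(0.721)² = 187.8 kg·m²; I_f = 282.0 + 187.8 = 469.7 kg·m².
ω_f = I_p ω_i / I_f = (282.0)(0.740) / 469.7 = 0.4442 rad/s.
KE_i = ½(282.0)(0.7400 rad/s)² = 77.20 J; KE_f = ½(469.7)(0.4442)² = 46.34 J.
Fraction lost = 0.3997.

fraction ≈ 0.400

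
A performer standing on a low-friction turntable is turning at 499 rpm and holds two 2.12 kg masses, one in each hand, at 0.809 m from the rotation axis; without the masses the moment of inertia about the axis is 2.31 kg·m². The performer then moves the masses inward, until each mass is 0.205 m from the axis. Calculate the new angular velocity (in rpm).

ω₂ ≈ 1020 rpm

Angular momentum about the spin axis is conserved since the torque about it is zero.
I₁ = 2.31 + 2(2.12)(0.809)² = 5.085 kg·m²; I₂ = 2.31 + 2(2.12)(0.205)² = 2.488 kg·m².
ω₂ = I₁ω₁ / I₂ = (5.085)(499 rpm) / (2.488) = 1020 rpm.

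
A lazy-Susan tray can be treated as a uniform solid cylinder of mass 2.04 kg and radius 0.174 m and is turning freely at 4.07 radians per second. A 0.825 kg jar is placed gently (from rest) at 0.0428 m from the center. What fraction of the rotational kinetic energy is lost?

No external torque acts about the center; L_before = L_after.
I_p = ½(2.04)(0.174)² = 0.03088 kg·m².
Added inertia Σmr² = (0.825)(0.0428)² = 0.001511 kg·m²; I_f = 0.03088 + 0.001511 = 0.03239 kg·m².
ω_f = I_p ω_i / I_f = (0.03088)(4.07) / 0.03239 = 3.880 rad/s.
KE_i = ½(0.03088)(4.070 rad/s)² = 0.2558 J; KE_f = ½(0.03239)(3.880)² = 0.2438 J.
Fraction lost = 0.04665.

fraction ≈ 0.0467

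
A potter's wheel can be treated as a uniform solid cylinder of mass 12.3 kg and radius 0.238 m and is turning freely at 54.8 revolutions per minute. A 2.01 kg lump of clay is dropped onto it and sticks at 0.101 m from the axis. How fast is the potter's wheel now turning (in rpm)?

ω_f ≈ 51.8 rpm

No external torque acts about the axis; L_before = L_after.
I_p = ½(12.3)(0.238)² = 0.3484 kg·m².
Added inertia Σmr² = (2.01)(0.101)² = 0.02050 kg·m²; I_f = 0.3484 + 0.02050 = 0.3689 kg·m².
ω_f = I_p ω_i / I_f = (0.3484)(54.8) / 0.3689 = 51.75 rpm.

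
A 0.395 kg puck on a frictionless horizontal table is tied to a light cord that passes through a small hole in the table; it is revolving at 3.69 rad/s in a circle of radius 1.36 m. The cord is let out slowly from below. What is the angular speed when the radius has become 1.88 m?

ω₂ ≈ 1.93 rad/s

The constraining force is radial, so m r² ω about the center is conserved.
ω₂ = ω₁ (r₁/r₂)² = (3.69)(1.36/1.88)² = 1.931 rad/s.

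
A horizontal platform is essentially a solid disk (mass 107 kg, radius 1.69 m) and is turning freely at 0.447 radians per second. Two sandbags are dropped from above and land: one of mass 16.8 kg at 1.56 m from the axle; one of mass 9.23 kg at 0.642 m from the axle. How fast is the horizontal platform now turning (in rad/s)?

ω_f ≈ 0.346 rad/s

The added mass arrives with no angular momentum about the axle, and any external torque about the axle is negligible, so the system's angular momentum is conserved.
I_p = ½(107)(1.69)² = 152.8 kg·m².
Added inertia Σmr² = (16.8)(1.56)² + (9.23)(0.642)² = 44.69 kg·m²; I_f = 152.8 + 44.69 = 197.5 kg·m².
ω_f = I_p ω_i / I_f = (152.8)(0.447) / 197.5 = 0.3459 rad/s.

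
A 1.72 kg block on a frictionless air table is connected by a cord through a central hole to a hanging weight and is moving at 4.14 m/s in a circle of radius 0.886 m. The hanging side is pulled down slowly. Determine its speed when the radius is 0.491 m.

v₂ ≈ 7.47 m/s

The only horizontal force on the mass is along the cord (radial), so it exerts no torque about the hole and angular momentum m v r is conserved.
v₂ = v₁ r₁ / r₂ = (4.14)(0.886) / (0.491) = 7.471 m/s.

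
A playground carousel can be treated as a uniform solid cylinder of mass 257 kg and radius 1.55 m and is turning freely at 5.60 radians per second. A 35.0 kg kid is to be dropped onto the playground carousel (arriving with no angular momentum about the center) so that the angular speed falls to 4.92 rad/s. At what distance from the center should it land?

The added mass arrives with no angular momentum about the center, and any external torque about the center is negligible, so the system's angular momentum is conserved.
I_p = ½(257)(1.55)² = 308.7 kg·m².
I_p ω_i = (I_p + m r²) ω_f ⇒ m r² = I_p(ω_i/ω_f − 1) = 308.7(5.60/4.92 − 1) = 42.67 kg·m².
r = √(42.67/35.0) = 1.104 m.

r ≈ 1.10 m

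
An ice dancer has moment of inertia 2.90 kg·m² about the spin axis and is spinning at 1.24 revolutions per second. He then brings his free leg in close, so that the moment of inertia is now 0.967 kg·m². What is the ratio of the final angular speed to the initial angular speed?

ω₂/ω₁ ≈ 3.00

No external torque acts about the spin axis, so angular momentum is conserved.
ω₂/ω₁ = I₁/I₂ = 2.900 / 0.9670 = 2.999.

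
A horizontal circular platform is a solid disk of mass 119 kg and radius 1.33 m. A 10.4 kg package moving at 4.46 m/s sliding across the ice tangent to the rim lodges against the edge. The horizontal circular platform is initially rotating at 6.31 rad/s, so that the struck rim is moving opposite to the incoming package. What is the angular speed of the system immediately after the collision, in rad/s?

About the central axle the impulsive forces during the collision are internal, so angular momentum about that axis is conserved.
I_p = ½(119)(1.33)² = 105.2 kg·m². Taking the sense of the package's angular momentum as positive, L_{package} = m v R = (10.4)(4.46)(1.33) = 61.69 kg·m²/s.
L_i = −I_p ω_p + m v R = −(105.2)(6.31) + 61.69 = -602.4 kg·m²/s.
After sticking, I_f = I_p + m R² = 105.2 + (10.4)(1.33)² = 123.6 kg·m².
ω_f = L_i / I_f = -602.4 / 123.6 = -4.872 rad/s.

|ω_f| ≈ 4.87 rad/s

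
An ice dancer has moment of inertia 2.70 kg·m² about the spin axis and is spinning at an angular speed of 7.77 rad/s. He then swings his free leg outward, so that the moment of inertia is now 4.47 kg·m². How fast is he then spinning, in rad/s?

Angular momentum about the spin axis is conserved since the torque about it is zero.
ω₂ = I₁ω₁ / I₂ = (2.700)(7.77 rad/s) / (4.470) = 4.693 rad/s.

ω₂ ≈ 4.69 rad/s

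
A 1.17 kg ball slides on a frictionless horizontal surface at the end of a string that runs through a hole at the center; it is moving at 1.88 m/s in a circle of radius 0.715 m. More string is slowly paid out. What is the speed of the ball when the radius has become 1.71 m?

The only horizontal force on the mass is along the cord (radial), so it exerts no torque about the hole and angular momentum m v r is conserved.
v₂ = v₁ r₁ / r₂ = (1.88)(0.715) / (1.71) = 0.7861 m/s.

v₂ ≈ 0.786 m/s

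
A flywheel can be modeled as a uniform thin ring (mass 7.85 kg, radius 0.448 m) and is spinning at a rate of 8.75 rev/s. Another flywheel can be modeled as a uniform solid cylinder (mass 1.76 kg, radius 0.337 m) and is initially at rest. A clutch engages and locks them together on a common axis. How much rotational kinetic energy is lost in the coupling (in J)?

ΔKE lost ≈ 142 J

The coupling torques are internal; angular momentum about the shared axis is conserved.
Moments of inertia: I_A = (7.85)(0.448)² = 1.576 kg·m²; I_B = ½(1.76)(0.337)² = 0.09994 kg·m².
Taking A's sense as positive: L = (1.576)(8.75) = 13.79 kg·m²·rev/s.
Combined I = 1.576 + 0.09994 = 1.675 kg·m².
ω_f = L / I = 13.79 / 1.675 = 8.228 rev/s.
KE_i = ½ΣIω² = 2381 J; KE_f = ½(1.675)(51.70)² = 2239 J.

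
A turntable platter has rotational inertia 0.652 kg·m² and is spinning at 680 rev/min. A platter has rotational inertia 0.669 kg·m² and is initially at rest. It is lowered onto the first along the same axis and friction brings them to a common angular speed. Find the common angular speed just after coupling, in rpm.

No external torque acts about the common axis, so total angular momentum is conserved.
Taking A's sense as positive: L = (0.6520)(680) = 443.4 kg·m²·rpm.
Combined I = 0.6520 + 0.6690 = 1.321 kg·m².
ω_f = L / I = 443.4 / 1.321 = 335.6 rpm.

|ω_f| ≈ 336 rpm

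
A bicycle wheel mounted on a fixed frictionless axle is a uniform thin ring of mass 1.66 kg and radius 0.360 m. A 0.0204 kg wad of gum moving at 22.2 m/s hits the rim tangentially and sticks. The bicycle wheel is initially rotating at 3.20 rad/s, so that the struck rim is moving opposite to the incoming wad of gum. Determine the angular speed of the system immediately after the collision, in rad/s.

|ω_f| ≈ 2.41 rad/s

About the axle the impulsive forces during the collision are internal, so angular momentum about that axis is conserved.
I_p = (1.66)(0.360)² = 0.2151 kg·m². Taking the sense of the wad of gum's angular momentum as positive, L_{wad} = m v R = (0.0204)(22.2)(0.360) = 0.1630 kg·m²/s.
L_i = −I_p ω_p + m v R = −(0.2151)(3.20) + 0.1630 = -0.5254 kg·m²/s.
After sticking, I_f = I_p + m R² = 0.2151 + (0.0204)(0.360)² = 0.2178 kg·m².
ω_f = L_i / I_f = -0.5254 / 0.2178 = -2.413 rad/s.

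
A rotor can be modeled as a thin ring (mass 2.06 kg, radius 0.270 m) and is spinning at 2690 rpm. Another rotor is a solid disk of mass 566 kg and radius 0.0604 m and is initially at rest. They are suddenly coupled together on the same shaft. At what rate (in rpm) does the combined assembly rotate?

No external torque acts about the common axis, so total angular momentum is conserved.
Moments of inertia: I_A = (2.06)(0.270)² = 0.1502 kg·m²; I_B = ½(566)(0.0604)² = 1.032 kg·m².
Taking A's sense as positive: L = (0.1502)(2690) = 404.0 kg·m²·rpm.
Combined I = 0.1502 + 1.032 = 1.183 kg·m².
ω_f = L / I = 404.0 / 1.183 = 341.6 rpm.

|ω_f| ≈ 342 rpm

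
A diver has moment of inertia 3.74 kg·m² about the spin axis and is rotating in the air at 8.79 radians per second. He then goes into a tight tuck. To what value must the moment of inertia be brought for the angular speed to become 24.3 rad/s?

I₂ ≈ 1.35 kg·m²

With no external torque about the axis, L is conserved: I₁ω₁ = I₂ω₂.
I₂ = I₁ω₁ / ω₂ = (3.74)(8.79) / (24.3) = 1.353 kg·m².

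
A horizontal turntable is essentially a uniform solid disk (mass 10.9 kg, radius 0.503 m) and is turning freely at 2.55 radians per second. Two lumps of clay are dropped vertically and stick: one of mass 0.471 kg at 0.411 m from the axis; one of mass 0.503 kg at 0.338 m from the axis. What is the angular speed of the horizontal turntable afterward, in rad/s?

No external torque acts about the axis; L_before = L_after.
I_p = ½(10.9)(0.503)² = 1.379 kg·m².
Added inertia Σmr² = (0.471)(0.411)² + (0.503)(0.338)² = 0.1370 kg·m²; I_f = 1.379 + 0.1370 = 1.516 kg·m².
ω_f = I_p ω_i / I_f = (1.379)(2.55) / 1.516 = 2.320 rad/s.

ω_f ≈ 2.32 rad/s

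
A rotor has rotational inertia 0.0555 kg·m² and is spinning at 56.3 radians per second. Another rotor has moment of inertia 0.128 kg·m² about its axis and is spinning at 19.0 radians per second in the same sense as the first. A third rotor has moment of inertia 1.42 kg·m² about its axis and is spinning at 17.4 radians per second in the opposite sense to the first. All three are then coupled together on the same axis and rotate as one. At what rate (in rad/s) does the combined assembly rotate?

No external torque acts about the common axis, so total angular momentum is conserved.
Taking A's sense as positive: L = (0.05550)(56.3) + (0.1280)(19.0) − (1.420)(17.4) = -19.15 kg·m²·rad/s.
Combined I = 0.05550 + 0.1280 + 1.420 = 1.603 kg·m².
ω_f = L / I = -19.15 / 1.603 = -11.94 rad/s.

|ω_f| ≈ 11.9 rad/s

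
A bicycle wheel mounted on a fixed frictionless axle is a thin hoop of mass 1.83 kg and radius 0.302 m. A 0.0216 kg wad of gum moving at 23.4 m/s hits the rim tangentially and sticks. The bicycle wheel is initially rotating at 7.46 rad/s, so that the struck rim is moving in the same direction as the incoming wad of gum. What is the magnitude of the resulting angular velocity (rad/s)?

|ω_f| ≈ 8.28 rad/s

About the axle the impulsive forces during the collision are internal, so angular momentum about that axis is conserved.
I_p = (1.83)(0.302)² = 0.1669 kg·m². Taking the sense of the wad of gum's angular momentum as positive, L_{wad} = m v R = (0.0216)(23.4)(0.302) = 0.1526 kg·m²/s.
L_i = +I_p ω_p + m v R = +(0.1669)(7.46) + 0.1526 = 1.398 kg·m²/s.
After sticking, I_f = I_p + m R² = 0.1669 + (0.0216)(0.302)² = 0.1689 kg·m².
ω_f = L_i / I_f = 1.398 / 0.1689 = 8.277 rad/s.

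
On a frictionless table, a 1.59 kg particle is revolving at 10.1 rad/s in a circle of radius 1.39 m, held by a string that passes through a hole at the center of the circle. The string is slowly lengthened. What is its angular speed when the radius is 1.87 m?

The constraining force is radial, so m r² ω about the center is conserved.
ω₂ = ω₁ (r₁/r₂)² = (10.1)(1.39/1.87)² = 5.580 rad/s.

ω₂ ≈ 5.58 rad/s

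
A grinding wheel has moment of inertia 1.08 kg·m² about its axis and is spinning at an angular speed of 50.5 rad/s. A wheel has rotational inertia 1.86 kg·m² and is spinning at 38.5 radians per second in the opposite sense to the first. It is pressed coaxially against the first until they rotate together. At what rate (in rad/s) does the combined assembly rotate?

|ω_f| ≈ 5.81 rad/s

No external torque acts about the common axis, so total angular momentum is conserved.
Taking A's sense as positive: L = (1.080)(50.5) − (1.860)(38.5) = -17.07 kg·m²·rad/s.
Combined I = 1.080 + 1.860 = 2.940 kg·m².
ω_f = L / I = -17.07 / 2.940 = -5.806 rad/s.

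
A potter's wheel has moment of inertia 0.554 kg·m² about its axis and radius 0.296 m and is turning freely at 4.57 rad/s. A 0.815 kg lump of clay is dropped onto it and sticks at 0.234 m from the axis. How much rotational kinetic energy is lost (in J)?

energy lost ≈ 0.431 J

No external torque acts about the axis; L_before = L_after.
Added inertia Σmr² = (0.815)(0.234)² = 0.04463 kg·m²; I_f = 0.5540 + 0.04463 = 0.5986 kg·m².
ω_f = I_p ω_i / I_f = (0.5540)(4.57) / 0.5986 = 4.229 rad/s.
KE_i = ½(0.5540)(4.570 rad/s)² = 5.785 J; KE_f = ½(0.5986)(4.229)² = 5.354 J.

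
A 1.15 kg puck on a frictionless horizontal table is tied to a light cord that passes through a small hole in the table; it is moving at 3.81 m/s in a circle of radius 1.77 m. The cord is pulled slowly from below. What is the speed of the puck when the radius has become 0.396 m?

Central (radial) force ⇒ zero torque about the center ⇒ m v r is constant.
v₂ = v₁ r₁ / r₂ = (3.81)(1.77) / (0.396) = 17.03 m/s.

v₂ ≈ 17.0 m/s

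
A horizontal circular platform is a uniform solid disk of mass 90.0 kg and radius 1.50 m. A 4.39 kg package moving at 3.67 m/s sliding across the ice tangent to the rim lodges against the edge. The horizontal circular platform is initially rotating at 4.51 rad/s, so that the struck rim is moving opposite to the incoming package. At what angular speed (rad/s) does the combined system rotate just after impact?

|ω_f| ≈ 3.89 rad/s

The axle reaction passes through the central axle and exerts no torque about it; angular momentum about the central axle is conserved through the impact.
I_p = ½(90.0)(1.50)² = 101.2 kg·m². Taking the sense of the package's angular momentum as positive, L_{package} = m v R = (4.39)(3.67)(1.50) = 24.17 kg·m²/s.
L_i = −I_p ω_p + m v R = −(101.2)(4.51) + 24.17 = -432.5 kg·m²/s.
After sticking, I_f = I_p + m R² = 101.2 + (4.39)(1.50)² = 111.1 kg·m².
ω_f = L_i / I_f = -432.5 / 111.1 = -3.892 rad/s.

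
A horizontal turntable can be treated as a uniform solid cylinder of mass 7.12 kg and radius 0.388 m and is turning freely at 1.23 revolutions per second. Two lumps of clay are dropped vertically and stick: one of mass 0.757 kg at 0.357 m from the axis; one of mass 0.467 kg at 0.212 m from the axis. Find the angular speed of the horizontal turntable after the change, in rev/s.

ω_f ≈ 1.01 rev/s

No external torque acts about the axis; L_before = L_after.
I_p = ½(7.12)(0.388)² = 0.5359 kg·m².
Added inertia Σmr² = (0.757)(0.357)² + (0.467)(0.212)² = 0.1175 kg·m²; I_f = 0.5359 + 0.1175 = 0.6534 kg·m².
ω_f = I_p ω_i / I_f = (0.5359)(1.23) / 0.6534 = 1.009 rev/s.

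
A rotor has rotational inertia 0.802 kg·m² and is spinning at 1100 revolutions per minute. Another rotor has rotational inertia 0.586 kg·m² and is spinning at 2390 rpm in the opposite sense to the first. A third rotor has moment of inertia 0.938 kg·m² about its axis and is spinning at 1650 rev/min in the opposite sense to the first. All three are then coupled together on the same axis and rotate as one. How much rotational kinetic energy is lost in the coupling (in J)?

ΔKE lost ≈ 27600 J

No external torque acts about the common axis, so total angular momentum is conserved.
Taking A's sense as positive: L = (0.8020)(1100) − (0.5860)(2390) − (0.9380)(1650) = -2066 kg·m²·rpm.
Combined I = 0.8020 + 0.5860 + 0.9380 = 2.326 kg·m².
ω_f = L / I = -2066 / 2.326 = -888.2 rpm.
KE_i = ½ΣIω² = 37680 J; KE_f = ½(2.326)(93.02)² = 10060 J.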